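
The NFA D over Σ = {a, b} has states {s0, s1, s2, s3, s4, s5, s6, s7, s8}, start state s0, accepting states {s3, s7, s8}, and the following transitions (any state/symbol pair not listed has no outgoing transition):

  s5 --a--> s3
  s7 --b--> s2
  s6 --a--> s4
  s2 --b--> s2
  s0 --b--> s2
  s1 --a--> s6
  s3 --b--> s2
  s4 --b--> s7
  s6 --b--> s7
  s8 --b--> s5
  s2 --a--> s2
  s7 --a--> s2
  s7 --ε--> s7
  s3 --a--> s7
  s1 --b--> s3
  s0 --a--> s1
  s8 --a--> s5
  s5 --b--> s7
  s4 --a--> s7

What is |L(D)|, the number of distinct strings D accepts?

The useful subgraph on states {s0, s1, s3, s4, s6, s7} is acyclic, so L(D) is finite; the longest accepting path visits 5 useful states, giving maximum string length 4.
Counting accepting paths from s0 by length: 1 of length 2, 2 of length 3, 2 of length 4. Total 5.

5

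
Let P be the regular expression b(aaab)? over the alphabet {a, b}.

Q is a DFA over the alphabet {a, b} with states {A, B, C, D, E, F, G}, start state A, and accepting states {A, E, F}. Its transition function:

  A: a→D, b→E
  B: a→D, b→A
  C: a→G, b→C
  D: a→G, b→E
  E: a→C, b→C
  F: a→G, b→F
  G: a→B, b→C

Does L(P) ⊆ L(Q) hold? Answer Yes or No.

Converting the expression P to a DFA (subset construction, then merging equivalent states) gives the minimal DFA with states {p0, p1, p2, p3, p4, p5, p6}, start state p0, accepting states {p2, p6} and transitions p0: a→p1, b→p2; p1: a→p1, b→p1; p2: a→p3, b→p1; p3: a→p4, b→p1; p4: a→p5, b→p1; p5: a→p1, b→p6; p6: a→p1, b→p1.
Exploring the product automaton P × Q from the start pair (p0, A), following both machines on each input symbol, reaches 12 state pairs: (p0, A), (p1, D), (p2, E), (p1, G), (p1, E), (p3, C), (p1, C), (p1, B), (p4, G), (p1, A), (p5, B), (p6, A).
P accepts in {p2, p6} and Q accepts in {A, E, F}. The reachable pairs whose P-component is accepting are (p2, E), (p6, A); in each of them the Q-component is accepting too, so the product for L(P) \ L(Q) (P-component accepting, Q-component rejecting) has no reachable accepting pair and the difference is empty.
Hence every string in L(P) is also in L(Q).

Yes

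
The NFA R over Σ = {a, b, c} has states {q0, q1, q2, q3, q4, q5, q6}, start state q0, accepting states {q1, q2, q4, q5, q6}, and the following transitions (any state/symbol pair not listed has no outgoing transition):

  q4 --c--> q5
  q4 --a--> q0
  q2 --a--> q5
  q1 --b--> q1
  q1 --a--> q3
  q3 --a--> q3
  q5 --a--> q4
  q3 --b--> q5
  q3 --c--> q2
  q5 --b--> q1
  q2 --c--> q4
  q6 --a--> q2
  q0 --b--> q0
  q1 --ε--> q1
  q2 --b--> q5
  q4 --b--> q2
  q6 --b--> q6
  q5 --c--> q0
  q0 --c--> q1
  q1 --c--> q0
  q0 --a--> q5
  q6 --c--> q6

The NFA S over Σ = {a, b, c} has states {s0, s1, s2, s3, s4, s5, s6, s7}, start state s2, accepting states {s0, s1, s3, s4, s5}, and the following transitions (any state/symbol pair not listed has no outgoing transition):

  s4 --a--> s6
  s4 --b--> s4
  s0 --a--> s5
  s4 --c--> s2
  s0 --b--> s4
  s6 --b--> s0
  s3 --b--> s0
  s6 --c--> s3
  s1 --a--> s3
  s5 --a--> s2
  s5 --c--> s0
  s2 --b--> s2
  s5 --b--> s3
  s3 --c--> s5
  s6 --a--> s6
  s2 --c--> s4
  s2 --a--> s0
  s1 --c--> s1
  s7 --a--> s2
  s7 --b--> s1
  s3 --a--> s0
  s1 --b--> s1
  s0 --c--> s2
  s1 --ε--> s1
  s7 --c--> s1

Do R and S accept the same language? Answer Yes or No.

Exploring the product automaton R × S from the start pair (q0, s2), following both machines on each input symbol, reaches 6 state pairs: (q0, s2), (q5, s0), (q1, s4), (q4, s5), (q3, s6), (q2, s3).
R accepts in {q1, q2, q4, q5, q6} and S accepts in {s0, s1, s3, s4, s5}. In every reachable pair the two components are either both accepting — (q5, s0), (q1, s4), (q4, s5), (q2, s3) — or both non-accepting, so no string is accepted by exactly one of the machines: L(R) \ L(S) and L(S) \ L(R) are both empty.
Hence every string is accepted by R iff it is accepted by S, and the two languages coincide.

Yes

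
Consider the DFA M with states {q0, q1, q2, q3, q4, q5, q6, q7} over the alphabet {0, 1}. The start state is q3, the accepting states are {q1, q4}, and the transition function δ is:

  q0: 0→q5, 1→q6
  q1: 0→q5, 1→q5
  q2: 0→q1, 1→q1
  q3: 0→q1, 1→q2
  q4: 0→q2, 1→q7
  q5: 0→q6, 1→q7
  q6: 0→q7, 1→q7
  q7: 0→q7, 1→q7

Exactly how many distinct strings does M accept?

The useful subgraph on states {q1, q2, q3} is acyclic, so L(M) is finite; the longest accepting path visits 3 useful states, giving maximum string length 2.
Counting accepting paths from q3 by length: 1 of length 1, 2 of length 2. Total 3.

3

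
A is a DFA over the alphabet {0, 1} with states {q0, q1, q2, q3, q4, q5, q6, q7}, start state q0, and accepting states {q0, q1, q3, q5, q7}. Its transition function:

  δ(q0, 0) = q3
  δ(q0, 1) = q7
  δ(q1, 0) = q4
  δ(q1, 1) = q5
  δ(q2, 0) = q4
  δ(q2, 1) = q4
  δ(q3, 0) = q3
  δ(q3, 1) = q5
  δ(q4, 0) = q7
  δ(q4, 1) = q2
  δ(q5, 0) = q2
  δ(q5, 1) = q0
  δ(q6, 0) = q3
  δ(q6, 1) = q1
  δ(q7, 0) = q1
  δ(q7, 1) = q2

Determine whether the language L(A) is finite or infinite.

infinite

State q3 is reachable from the start and can reach an accepting state, and it lies on the cycle q3 → q3.
Traversing that cycle any number of times yields accepted strings of unbounded length, so the language is infinite.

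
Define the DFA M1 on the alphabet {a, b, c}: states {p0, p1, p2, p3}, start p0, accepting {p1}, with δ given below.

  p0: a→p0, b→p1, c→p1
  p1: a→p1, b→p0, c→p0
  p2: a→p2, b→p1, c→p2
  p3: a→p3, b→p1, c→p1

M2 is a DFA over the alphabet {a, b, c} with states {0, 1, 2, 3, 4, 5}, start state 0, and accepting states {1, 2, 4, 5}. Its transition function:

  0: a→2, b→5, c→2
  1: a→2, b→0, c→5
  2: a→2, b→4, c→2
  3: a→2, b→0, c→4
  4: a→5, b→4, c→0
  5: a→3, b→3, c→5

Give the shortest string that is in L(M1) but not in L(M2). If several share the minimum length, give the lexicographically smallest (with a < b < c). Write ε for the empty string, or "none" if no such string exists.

The string ba is accepted by M1 but not by M2.
No shorter string lies in the difference, and ba is the lexicographically first length-2 string in L(M1) \ L(M2).

ba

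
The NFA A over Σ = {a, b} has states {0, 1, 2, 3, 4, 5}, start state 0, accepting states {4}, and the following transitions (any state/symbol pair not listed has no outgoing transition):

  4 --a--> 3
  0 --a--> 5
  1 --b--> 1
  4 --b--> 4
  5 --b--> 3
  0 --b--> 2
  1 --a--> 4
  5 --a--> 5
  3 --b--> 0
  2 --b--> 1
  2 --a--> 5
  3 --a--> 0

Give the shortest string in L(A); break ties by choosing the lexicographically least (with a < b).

A breadth-first search from 0 reaches an accepting state first via the path 0 → 2 → 1 → 4 on input bba.
No string of length < 3 is accepted (BFS exhausts all shorter strings without reaching an accepting state), and bba is the lexicographically least accepting string of length 3.

bba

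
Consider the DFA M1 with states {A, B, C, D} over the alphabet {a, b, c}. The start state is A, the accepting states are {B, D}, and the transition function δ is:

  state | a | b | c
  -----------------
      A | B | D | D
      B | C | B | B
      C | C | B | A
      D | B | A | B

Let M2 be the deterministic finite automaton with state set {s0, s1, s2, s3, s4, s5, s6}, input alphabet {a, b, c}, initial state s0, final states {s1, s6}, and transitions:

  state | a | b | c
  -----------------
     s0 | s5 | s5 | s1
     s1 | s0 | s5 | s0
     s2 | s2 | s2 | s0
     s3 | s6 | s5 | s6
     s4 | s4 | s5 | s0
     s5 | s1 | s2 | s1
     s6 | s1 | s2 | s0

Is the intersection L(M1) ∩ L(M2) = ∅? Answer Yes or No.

No

The string c is accepted by both M1 and M2.
Hence L(M1) ∩ L(M2) ≠ ∅.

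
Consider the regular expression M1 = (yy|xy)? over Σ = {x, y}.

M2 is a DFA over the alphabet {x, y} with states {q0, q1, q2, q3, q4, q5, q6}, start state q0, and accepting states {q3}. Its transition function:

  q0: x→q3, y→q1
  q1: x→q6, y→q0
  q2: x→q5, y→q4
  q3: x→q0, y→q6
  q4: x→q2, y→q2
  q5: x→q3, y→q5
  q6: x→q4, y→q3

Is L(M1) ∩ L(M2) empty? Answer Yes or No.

Yes

Converting the expression M1 to a DFA (subset construction, then merging equivalent states) gives the minimal DFA with states {r0, r1, r2, r3}, start state r0, accepting states {r0, r3} and transitions r0: x→r1, y→r1; r1: x→r2, y→r3; r2: x→r2, y→r2; r3: x→r2, y→r2.
Exploring the product automaton M1 × M2 from the start pair (r0, q0), following both machines on each input symbol, reaches 12 state pairs: (r0, q0), (r1, q3), (r1, q1), (r2, q0), (r3, q6), (r2, q6), (r3, q0), (r2, q3), (r2, q1), (r2, q4), (r2, q2), (r2, q5).
M1 accepts in {r0, r3} and M2 accepts in {q3}; no reachable pair has both components accepting, so no string drives both machines to acceptance simultaneously and L(M1) ∩ L(M2) = ∅.
So no string is accepted by both, and the intersection is empty.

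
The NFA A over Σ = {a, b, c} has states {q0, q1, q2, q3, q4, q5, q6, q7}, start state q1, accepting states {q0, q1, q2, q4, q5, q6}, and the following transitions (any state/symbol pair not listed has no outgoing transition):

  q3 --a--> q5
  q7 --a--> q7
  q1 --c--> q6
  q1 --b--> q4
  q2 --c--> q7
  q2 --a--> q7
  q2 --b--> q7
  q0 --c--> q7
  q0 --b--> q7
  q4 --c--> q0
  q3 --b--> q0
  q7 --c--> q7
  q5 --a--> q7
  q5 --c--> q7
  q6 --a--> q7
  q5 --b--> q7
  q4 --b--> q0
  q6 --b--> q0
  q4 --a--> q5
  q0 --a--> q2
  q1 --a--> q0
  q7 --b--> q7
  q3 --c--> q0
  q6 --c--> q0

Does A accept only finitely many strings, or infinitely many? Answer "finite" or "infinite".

The useful states (reachable from q1 and able to reach an accepting state) are {q0, q1, q2, q4, q5, q6}.
Restricted to these states the transition graph has no cycle, so every accepting path has bounded length and L is finite.

finite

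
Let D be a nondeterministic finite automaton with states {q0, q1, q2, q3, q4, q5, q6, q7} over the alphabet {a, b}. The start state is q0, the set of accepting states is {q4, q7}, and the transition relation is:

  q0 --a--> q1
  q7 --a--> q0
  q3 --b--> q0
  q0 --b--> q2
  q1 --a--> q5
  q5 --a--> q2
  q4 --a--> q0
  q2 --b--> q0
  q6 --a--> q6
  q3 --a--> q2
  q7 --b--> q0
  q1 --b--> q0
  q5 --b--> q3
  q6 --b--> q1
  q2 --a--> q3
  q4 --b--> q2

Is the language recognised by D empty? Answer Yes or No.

The states reachable from the start state are {q0, q1, q2, q3, q5}.
None of the accepting states {q4, q7} is reachable, so no string is accepted and L(D) = ∅.

Yes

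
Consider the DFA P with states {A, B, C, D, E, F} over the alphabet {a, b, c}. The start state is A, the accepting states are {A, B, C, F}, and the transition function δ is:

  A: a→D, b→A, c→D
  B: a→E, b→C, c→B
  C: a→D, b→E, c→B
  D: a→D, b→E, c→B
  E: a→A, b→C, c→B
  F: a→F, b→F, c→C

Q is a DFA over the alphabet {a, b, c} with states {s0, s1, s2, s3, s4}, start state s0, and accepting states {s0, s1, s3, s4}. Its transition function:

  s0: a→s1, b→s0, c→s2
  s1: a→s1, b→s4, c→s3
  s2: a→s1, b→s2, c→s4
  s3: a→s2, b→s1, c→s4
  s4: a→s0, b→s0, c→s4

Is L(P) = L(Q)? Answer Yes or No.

The string cbb is accepted by P but rejected by Q.
So L(P) ≠ L(Q).

No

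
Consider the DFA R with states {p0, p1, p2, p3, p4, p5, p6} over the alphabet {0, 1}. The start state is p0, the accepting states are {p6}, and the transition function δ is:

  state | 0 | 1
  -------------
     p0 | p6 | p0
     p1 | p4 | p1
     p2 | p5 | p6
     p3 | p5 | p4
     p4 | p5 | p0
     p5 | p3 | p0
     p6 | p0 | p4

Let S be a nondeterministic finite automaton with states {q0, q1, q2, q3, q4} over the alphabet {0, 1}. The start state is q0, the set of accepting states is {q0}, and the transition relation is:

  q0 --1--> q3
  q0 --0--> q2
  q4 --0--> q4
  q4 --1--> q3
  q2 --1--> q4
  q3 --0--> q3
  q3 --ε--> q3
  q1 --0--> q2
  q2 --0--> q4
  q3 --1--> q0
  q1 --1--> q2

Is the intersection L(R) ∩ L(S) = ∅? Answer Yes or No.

Yes

Exploring the product automaton R × S from the start pair (p0, q0), following both machines on each input symbol, reaches 14 state pairs: (p0, q0), (p6, q2), (p0, q3), (p0, q4), (p4, q4), (p6, q3), (p6, q4), (p5, q4), (p4, q0), (p4, q3), (p3, q4), (p5, q2), (p5, q3), (p3, q3).
R accepts in {p6} and S accepts in {q0}; no reachable pair has both components accepting, so no string drives both machines to acceptance simultaneously and L(R) ∩ L(S) = ∅.
So no string is accepted by both, and the intersection is empty.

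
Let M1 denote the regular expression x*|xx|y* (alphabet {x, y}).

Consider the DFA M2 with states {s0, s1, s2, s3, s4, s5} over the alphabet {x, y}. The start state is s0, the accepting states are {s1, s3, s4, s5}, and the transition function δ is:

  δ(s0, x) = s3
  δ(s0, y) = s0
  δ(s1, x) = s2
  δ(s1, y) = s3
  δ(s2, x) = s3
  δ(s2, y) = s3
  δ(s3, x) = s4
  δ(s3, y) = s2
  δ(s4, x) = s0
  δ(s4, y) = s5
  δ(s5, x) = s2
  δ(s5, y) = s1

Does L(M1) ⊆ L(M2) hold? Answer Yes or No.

No

The empty string ε is in L(M1) but not in L(M2).
So L(M1) ⊄ L(M2).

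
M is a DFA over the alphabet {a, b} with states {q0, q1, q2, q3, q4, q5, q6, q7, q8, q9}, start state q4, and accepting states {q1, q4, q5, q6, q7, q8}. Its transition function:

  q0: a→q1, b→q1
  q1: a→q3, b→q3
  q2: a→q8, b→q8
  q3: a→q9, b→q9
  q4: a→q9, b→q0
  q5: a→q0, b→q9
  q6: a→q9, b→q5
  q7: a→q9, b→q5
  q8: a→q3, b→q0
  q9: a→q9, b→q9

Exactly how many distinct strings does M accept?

3

The useful subgraph on states {q0, q1, q4} is acyclic, so L(M) is finite; the longest accepting path visits 3 useful states, giving maximum string length 2.
Counting accepting paths from q4 by length: 1 of length 0, 2 of length 2. Total 3.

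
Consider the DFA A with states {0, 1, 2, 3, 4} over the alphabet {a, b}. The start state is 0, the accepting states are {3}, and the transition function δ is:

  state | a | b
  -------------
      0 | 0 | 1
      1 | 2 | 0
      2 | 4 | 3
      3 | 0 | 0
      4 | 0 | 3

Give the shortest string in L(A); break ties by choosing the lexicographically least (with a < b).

A breadth-first search from 0 reaches an accepting state first via the path 0 → 1 → 2 → 3 on input bab.
No string of length < 3 is accepted (BFS exhausts all shorter strings without reaching an accepting state), and bab is the lexicographically least accepting string of length 3.

bab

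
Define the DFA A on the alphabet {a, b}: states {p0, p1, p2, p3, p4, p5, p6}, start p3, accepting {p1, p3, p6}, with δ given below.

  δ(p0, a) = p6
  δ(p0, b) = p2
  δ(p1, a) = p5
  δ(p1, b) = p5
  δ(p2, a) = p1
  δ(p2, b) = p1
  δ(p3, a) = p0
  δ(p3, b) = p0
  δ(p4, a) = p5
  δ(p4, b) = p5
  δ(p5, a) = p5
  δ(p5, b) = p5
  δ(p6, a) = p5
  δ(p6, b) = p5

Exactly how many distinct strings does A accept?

The useful subgraph on states {p0, p1, p2, p3, p6} is acyclic, so L(A) is finite; the longest accepting path visits 4 useful states, giving maximum string length 3.
Counting accepting paths from p3 by length: 1 of length 0, 2 of length 2, 4 of length 3. Total 7.

7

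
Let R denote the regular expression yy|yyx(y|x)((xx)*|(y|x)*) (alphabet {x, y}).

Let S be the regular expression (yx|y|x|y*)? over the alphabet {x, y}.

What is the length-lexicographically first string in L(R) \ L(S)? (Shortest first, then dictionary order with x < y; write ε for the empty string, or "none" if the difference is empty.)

yyxx

The string yyxx is accepted by R but not by S.
No shorter string lies in the difference, and yyxx is the lexicographically first length-4 string in L(R) \ L(S).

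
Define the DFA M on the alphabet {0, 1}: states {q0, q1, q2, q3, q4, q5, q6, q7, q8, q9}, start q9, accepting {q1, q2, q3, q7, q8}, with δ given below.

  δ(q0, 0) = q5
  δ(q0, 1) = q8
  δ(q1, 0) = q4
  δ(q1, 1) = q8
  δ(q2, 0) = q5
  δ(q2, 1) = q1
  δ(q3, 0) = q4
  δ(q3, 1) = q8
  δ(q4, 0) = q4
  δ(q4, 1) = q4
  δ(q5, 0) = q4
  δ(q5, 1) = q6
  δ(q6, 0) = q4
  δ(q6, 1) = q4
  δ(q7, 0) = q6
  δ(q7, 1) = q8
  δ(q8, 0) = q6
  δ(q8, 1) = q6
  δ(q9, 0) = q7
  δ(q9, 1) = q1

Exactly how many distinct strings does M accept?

The useful subgraph on states {q1, q7, q8, q9} is acyclic, so L(M) is finite; the longest accepting path visits 3 useful states, giving maximum string length 2.
Counting accepting paths from q9 by length: 2 of length 1, 2 of length 2. Total 4.

4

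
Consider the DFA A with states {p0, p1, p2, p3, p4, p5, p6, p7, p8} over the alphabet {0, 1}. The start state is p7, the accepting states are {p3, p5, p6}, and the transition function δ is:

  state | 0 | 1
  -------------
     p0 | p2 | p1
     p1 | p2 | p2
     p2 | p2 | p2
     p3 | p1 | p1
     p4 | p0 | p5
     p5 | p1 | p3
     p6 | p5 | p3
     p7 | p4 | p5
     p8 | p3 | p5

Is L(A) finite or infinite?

finite

The useful states (reachable from p7 and able to reach an accepting state) are {p3, p4, p5, p7}.
Restricted to these states the transition graph has no cycle, so every accepting path has bounded length and L is finite.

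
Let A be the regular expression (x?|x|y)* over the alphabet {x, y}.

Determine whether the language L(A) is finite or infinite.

The expression contains a Kleene star applied to a subexpression that matches at least one nonempty string, so it matches strings of unbounded length.
Hence L(A) is infinite.

infinite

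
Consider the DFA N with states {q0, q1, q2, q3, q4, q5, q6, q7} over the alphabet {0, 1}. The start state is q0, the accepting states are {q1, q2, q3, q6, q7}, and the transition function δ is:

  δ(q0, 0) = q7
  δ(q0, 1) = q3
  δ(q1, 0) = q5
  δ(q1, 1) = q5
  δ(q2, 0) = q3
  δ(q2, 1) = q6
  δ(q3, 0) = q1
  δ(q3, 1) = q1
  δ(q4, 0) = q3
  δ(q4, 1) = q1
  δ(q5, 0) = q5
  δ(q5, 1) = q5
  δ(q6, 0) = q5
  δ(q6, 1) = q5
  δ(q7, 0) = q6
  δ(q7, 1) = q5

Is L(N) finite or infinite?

The useful states (reachable from q0 and able to reach an accepting state) are {q0, q1, q3, q6, q7}.
Restricted to these states the transition graph has no cycle, so every accepting path has bounded length and L is finite.

finite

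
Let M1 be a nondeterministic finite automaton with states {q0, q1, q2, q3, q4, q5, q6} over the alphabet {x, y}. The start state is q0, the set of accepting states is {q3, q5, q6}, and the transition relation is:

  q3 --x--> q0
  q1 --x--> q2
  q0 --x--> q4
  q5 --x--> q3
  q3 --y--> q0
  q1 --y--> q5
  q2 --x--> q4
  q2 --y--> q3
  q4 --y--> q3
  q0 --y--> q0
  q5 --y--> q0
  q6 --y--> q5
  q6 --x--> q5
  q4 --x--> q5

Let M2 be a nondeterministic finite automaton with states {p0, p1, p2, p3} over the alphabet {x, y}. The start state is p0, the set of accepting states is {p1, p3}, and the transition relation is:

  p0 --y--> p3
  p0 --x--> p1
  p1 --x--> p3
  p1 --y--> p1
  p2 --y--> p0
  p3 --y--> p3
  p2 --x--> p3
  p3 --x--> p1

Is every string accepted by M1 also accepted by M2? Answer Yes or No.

Yes

Exploring the product automaton M1 × M2 from the start pair (q0, p0), following both machines on each input symbol, reaches 9 state pairs: (q0, p0), (q4, p1), (q0, p3), (q5, p3), (q3, p1), (q0, p1), (q4, p3), (q5, p1), (q3, p3).
M1 accepts in {q3, q5, q6} and M2 accepts in {p1, p3}. The reachable pairs whose M1-component is accepting are (q5, p3), (q3, p1), (q5, p1), (q3, p3); in each of them the M2-component is accepting too, so the product for L(M1) \ L(M2) (M1-component accepting, M2-component rejecting) has no reachable accepting pair and the difference is empty.
Hence every string in L(M1) is also in L(M2).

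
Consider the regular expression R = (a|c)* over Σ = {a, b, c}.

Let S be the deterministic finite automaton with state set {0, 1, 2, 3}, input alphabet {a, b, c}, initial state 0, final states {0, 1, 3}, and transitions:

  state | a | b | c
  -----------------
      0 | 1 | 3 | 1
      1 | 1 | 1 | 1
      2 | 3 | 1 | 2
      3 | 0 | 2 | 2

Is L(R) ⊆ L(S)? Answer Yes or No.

Yes

Converting the expression R to a DFA (subset construction, then merging equivalent states) gives the minimal DFA with states {r0, r1}, start state r0, accepting states {r0} and transitions r0: a→r0, b→r1, c→r0; r1: a→r1, b→r1, c→r1.
Exploring the product automaton R × S from the start pair (r0, 0), following both machines on each input symbol, reaches 6 state pairs: (r0, 0), (r0, 1), (r1, 3), (r1, 1), (r1, 0), (r1, 2).
R accepts in {r0} and S accepts in {0, 1, 3}. The reachable pairs whose R-component is accepting are (r0, 0), (r0, 1); in each of them the S-component is accepting too, so the product for L(R) \ L(S) (R-component accepting, S-component rejecting) has no reachable accepting pair and the difference is empty.
Hence every string in L(R) is also in L(S).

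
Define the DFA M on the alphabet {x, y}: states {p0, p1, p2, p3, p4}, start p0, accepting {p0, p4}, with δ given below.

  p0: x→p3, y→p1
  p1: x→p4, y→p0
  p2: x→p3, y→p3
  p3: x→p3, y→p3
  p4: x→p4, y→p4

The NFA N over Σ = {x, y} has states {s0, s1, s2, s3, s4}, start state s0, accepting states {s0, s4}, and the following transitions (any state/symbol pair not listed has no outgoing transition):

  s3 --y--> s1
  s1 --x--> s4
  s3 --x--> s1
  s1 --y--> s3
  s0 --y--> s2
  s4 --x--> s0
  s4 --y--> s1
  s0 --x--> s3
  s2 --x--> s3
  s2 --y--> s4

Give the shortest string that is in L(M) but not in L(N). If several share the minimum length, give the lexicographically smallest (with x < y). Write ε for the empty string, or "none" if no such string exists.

yx

The string yx is accepted by M but not by N.
No shorter string lies in the difference, and yx is the lexicographically first length-2 string in L(M) \ L(N).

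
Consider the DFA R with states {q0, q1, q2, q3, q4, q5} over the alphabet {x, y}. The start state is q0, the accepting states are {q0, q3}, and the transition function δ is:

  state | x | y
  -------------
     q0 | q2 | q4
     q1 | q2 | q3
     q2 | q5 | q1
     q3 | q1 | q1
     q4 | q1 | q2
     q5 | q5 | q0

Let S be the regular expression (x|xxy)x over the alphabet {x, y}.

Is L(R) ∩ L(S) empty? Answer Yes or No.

Yes

Converting the expression S to a DFA (subset construction, then merging equivalent states) gives the minimal DFA with states {s0, s1, s2, s3, s4, s5}, start state s0, accepting states {s3, s5} and transitions s0: x→s1, y→s2; s1: x→s3, y→s2; s2: x→s2, y→s2; s3: x→s2, y→s4; s4: x→s5, y→s2; s5: x→s2, y→s2.
Exploring the product automaton R × S from the start pair (q0, s0), following both machines on each input symbol, reaches 11 state pairs: (q0, s0), (q2, s1), (q4, s2), (q5, s3), (q1, s2), (q2, s2), (q5, s2), (q0, s4), (q3, s2), (q0, s2), (q2, s5).
R accepts in {q0, q3} and S accepts in {s3, s5}; no reachable pair has both components accepting, so no string drives both machines to acceptance simultaneously and L(R) ∩ L(S) = ∅.
So no string is accepted by both, and the intersection is empty.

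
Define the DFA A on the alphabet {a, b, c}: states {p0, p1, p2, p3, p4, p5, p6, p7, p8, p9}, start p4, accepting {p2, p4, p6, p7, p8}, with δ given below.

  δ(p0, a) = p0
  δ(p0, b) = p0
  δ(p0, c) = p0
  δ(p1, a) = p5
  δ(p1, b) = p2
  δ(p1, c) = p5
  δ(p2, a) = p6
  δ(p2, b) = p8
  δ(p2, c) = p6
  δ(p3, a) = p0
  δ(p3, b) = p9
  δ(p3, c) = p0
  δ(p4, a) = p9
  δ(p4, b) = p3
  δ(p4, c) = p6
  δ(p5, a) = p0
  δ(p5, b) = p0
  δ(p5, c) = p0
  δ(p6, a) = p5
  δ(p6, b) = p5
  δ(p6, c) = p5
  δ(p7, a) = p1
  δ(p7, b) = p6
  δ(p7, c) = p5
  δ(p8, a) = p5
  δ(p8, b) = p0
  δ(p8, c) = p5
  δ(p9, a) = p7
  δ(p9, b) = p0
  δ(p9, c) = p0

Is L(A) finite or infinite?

finite

The useful states (reachable from p4 and able to reach an accepting state) are {p1, p2, p3, p4, p6, p7, p8, p9}.
Restricted to these states the transition graph has no cycle, so every accepting path has bounded length and L is finite.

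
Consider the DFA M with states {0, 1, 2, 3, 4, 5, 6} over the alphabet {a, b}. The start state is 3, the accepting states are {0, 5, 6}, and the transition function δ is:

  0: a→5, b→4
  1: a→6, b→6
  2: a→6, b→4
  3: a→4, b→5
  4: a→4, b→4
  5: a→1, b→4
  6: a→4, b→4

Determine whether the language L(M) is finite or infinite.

The useful states (reachable from 3 and able to reach an accepting state) are {1, 3, 5, 6}.
Restricted to these states the transition graph has no cycle, so every accepting path has bounded length and L is finite.

finite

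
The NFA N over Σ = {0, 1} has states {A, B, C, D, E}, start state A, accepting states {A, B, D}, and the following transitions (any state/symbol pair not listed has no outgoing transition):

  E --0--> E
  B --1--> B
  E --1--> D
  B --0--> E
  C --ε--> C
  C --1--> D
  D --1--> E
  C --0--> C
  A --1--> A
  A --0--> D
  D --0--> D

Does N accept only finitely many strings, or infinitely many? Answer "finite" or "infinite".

infinite

State A is reachable from the start and can reach an accepting state, and it lies on the cycle A → A.
Traversing that cycle any number of times yields accepted strings of unbounded length, so the language is infinite.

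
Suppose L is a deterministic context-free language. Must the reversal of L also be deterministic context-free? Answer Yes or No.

L = {c bⁿaⁿ : n≥0} ∪ {d b²ⁿaⁿ : n≥0} is a DCFL: the first symbol tells a deterministic PDA whether to pop one or two b's per a. Its reversal Lᴿ = {aⁿbⁿ c : n≥0} ∪ {aⁿb²ⁿ d : n≥0} is not. DCFLs are closed under right quotient by regular languages, and Lᴿ/{c, d} = {aⁿbⁿ : n≥0} ∪ {aⁿb²ⁿ : n≥0} — the standard context-free language accepted by no deterministic PDA (intuitively the machine would have to commit to a b-to-a ratio before the distinguishing marker arrives; formally, a DPDA for it would have a single run on aⁿb²ⁿ, accepting after the prefix aⁿbⁿ and accepting again after n more b's; an ordinary PDA that simulates it on a's and b's and, at any moment when it is accepting, may switch to reading only a fresh letter e while feeding each e to the simulation as a b, would accept aⁱbʲeᵏ (k≥1) exactly when both aⁱbʲ and aⁱbʲ⁺ᵏ are in the language, i.e. its language intersected with the regular set a*b*e⁺ would be exactly {aⁿbⁿeⁿ : n≥1} — impossible, since context-free languages are closed under intersection with regular sets and {aⁿbⁿeⁿ} is not context-free). So Lᴿ cannot be a DCFL.

No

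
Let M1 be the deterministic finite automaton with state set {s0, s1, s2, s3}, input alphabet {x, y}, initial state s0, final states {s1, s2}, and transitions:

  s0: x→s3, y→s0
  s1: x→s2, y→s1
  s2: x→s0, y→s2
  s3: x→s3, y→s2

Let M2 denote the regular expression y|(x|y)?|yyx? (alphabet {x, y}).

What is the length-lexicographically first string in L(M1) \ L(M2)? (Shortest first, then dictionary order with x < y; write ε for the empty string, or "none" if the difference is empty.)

xy

The string xy is accepted by M1 but not by M2.
No shorter string lies in the difference, and xy is the lexicographically first length-2 string in L(M1) \ L(M2).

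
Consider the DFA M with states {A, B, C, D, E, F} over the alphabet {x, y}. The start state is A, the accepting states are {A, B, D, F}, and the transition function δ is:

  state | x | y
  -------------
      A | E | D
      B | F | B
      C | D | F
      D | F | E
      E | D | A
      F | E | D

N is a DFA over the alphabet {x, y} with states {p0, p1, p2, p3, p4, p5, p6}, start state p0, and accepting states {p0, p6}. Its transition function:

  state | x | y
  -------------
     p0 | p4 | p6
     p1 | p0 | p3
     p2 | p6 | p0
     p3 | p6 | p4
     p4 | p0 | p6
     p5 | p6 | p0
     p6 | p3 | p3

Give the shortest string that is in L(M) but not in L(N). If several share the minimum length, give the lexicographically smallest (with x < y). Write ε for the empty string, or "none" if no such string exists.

The string yx is accepted by M but not by N.
No shorter string lies in the difference, and yx is the lexicographically first length-2 string in L(M) \ L(N).

yx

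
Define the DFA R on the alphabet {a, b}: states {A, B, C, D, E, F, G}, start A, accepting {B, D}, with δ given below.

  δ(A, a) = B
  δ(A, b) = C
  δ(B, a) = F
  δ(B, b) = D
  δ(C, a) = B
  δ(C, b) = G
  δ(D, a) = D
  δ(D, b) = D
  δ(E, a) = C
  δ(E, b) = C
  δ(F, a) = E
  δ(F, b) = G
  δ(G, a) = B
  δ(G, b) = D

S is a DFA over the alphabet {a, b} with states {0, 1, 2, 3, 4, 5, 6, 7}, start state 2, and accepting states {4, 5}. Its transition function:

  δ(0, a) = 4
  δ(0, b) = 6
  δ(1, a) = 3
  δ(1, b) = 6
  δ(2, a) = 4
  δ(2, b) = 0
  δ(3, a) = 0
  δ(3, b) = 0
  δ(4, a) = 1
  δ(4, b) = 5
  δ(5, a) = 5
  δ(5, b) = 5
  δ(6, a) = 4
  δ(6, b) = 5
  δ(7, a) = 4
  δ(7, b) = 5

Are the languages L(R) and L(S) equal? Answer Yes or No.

Yes

Exploring the product automaton R × S from the start pair (A, 2), following both machines on each input symbol, reaches 7 state pairs: (A, 2), (B, 4), (C, 0), (F, 1), (D, 5), (G, 6), (E, 3).
R accepts in {B, D} and S accepts in {4, 5}. In every reachable pair the two components are either both accepting — (B, 4), (D, 5) — or both non-accepting, so no string is accepted by exactly one of the machines: L(R) \ L(S) and L(S) \ L(R) are both empty.
Hence every string is accepted by R iff it is accepted by S, and the two languages coincide.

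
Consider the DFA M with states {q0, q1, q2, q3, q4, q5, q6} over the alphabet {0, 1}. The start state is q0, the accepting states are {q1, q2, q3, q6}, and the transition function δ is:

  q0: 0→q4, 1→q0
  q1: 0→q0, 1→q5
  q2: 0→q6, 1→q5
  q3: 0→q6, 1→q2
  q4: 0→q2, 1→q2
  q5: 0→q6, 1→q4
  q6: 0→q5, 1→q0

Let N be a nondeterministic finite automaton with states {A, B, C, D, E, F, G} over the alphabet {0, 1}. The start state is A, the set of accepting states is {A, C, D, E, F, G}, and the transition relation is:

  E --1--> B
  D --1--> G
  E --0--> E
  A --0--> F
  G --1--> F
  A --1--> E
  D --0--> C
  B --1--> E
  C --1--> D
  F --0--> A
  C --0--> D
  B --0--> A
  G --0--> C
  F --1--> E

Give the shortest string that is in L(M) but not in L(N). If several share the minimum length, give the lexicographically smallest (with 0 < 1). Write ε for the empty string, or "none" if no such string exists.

The string 101 is accepted by M but not by N.
No shorter string lies in the difference, and 101 is the lexicographically first length-3 string in L(M) \ L(N).

101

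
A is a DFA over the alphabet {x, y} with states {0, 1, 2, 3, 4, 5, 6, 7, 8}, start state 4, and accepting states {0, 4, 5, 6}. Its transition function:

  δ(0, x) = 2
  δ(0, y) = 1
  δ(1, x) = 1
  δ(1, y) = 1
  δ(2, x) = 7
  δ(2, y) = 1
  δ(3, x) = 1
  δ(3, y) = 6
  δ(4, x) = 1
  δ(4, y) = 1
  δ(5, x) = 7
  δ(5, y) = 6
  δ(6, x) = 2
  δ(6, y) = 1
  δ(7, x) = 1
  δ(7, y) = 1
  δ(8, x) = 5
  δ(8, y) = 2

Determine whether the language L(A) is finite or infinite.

The useful states (reachable from 4 and able to reach an accepting state) are {4}.
Restricted to these states the transition graph has no cycle, so every accepting path has bounded length and L is finite.

finite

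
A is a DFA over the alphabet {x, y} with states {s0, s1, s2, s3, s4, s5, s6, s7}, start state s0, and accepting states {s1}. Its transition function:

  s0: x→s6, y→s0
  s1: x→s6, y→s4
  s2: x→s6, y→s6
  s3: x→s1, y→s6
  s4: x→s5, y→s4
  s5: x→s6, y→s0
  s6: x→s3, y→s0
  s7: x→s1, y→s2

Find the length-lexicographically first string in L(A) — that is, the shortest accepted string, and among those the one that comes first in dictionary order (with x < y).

xxx

A breadth-first search from s0 reaches an accepting state first via the path s0 → s6 → s3 → s1 on input xxx.
No string of length < 3 is accepted (BFS exhausts all shorter strings without reaching an accepting state), and xxx is the lexicographically least accepting string of length 3.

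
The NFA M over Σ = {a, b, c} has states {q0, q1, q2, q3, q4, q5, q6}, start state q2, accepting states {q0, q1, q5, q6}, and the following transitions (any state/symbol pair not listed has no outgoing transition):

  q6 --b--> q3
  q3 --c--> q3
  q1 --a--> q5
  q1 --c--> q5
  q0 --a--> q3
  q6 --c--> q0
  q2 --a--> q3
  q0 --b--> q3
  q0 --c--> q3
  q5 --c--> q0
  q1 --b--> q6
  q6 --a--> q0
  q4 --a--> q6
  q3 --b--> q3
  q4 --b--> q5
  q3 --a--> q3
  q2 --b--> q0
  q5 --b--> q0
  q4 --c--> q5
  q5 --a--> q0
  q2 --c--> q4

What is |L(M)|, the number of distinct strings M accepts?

12

The useful subgraph on states {q0, q2, q4, q5, q6} is acyclic, so L(M) is finite; the longest accepting path visits 4 useful states, giving maximum string length 3.
Counting accepting paths from q2 by length: 1 of length 1, 3 of length 2, 8 of length 3. Total 12.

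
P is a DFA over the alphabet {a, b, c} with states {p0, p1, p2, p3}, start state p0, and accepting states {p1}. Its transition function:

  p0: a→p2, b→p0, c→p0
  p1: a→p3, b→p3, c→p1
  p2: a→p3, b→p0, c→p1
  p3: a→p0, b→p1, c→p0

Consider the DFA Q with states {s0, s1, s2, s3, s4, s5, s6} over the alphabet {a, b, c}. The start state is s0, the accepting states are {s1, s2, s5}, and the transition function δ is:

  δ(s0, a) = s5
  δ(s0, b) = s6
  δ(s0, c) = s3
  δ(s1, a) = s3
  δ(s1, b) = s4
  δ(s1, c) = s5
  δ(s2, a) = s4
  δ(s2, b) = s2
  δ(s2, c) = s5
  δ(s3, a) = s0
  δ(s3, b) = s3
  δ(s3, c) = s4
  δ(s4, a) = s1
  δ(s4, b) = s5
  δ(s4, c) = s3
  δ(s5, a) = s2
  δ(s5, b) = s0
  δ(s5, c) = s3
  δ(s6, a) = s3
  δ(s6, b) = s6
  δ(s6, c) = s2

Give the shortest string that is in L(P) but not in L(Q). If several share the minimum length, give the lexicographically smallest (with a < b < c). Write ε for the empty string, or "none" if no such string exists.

The string ac is accepted by P but not by Q.
No shorter string lies in the difference, and ac is the lexicographically first length-2 string in L(P) \ L(Q).

ac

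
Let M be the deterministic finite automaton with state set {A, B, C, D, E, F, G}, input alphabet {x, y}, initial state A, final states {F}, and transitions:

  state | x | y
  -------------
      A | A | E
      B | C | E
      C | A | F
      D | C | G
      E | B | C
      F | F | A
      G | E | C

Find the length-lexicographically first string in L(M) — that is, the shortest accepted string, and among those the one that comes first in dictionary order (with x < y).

yyy

A breadth-first search from A reaches an accepting state first via the path A → E → C → F on input yyy.
No string of length < 3 is accepted (BFS exhausts all shorter strings without reaching an accepting state), and yyy is the lexicographically least accepting string of length 3.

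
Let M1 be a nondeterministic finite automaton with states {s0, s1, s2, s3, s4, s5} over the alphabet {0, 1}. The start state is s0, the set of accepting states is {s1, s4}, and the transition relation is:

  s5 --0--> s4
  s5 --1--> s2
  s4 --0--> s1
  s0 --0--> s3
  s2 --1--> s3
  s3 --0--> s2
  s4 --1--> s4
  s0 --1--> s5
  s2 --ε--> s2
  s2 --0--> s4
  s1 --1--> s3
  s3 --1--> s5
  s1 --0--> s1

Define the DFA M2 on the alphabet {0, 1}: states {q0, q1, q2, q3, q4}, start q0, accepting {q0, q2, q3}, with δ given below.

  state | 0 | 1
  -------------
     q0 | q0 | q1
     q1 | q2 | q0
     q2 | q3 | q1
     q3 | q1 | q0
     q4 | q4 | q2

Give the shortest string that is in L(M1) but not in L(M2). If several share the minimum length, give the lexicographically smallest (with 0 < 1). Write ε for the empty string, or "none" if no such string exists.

101

The string 101 is accepted by M1 but not by M2.
No shorter string lies in the difference, and 101 is the lexicographically first length-3 string in L(M1) \ L(M2).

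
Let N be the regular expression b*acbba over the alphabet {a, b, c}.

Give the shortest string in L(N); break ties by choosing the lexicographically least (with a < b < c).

acbba

By inspection of the expression, no string of length less than 5 matches, and acbba is the lexicographically first match of length 5.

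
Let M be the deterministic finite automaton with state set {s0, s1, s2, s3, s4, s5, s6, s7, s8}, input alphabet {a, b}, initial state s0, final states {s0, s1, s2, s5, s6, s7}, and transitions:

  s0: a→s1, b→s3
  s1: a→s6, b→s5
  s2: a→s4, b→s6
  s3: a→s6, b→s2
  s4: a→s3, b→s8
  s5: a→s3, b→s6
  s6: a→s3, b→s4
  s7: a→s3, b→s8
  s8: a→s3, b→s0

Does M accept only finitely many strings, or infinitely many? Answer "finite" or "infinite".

infinite

State s0 is reachable from the start and can reach an accepting state, and it lies on the cycle s0 → s1 → s5 → s3 → s2 → s4 → s8 → s0.
Traversing that cycle any number of times yields accepted strings of unbounded length, so the language is infinite.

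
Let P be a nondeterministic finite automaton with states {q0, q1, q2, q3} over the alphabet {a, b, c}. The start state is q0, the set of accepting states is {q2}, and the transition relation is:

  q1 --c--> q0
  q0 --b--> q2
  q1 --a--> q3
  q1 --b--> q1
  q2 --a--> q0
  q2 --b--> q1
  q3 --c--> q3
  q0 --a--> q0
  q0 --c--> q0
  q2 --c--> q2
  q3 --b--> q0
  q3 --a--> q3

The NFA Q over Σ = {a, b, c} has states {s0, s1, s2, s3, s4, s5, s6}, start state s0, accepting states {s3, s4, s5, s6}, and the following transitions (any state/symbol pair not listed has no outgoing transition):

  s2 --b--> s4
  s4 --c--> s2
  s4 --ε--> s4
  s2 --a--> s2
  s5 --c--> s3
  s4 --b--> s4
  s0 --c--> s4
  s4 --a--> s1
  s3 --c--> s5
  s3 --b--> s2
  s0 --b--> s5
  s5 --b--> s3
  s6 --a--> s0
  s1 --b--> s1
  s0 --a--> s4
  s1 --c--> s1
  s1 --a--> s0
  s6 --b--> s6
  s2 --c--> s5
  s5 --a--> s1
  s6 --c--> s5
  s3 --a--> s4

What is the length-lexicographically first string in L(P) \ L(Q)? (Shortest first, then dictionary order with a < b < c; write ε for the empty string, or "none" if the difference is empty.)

aab

The string aab is accepted by P but not by Q.
No shorter string lies in the difference, and aab is the lexicographically first length-3 string in L(P) \ L(Q).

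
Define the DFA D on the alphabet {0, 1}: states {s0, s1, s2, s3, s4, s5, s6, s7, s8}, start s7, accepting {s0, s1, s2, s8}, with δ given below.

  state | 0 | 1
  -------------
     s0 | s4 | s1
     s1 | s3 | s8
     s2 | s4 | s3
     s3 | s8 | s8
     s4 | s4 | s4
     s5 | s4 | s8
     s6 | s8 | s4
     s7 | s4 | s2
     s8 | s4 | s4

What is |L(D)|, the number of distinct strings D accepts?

The useful subgraph on states {s2, s3, s7, s8} is acyclic, so L(D) is finite; the longest accepting path visits 4 useful states, giving maximum string length 3.
Counting accepting paths from s7 by length: 1 of length 1, 2 of length 3. Total 3.

3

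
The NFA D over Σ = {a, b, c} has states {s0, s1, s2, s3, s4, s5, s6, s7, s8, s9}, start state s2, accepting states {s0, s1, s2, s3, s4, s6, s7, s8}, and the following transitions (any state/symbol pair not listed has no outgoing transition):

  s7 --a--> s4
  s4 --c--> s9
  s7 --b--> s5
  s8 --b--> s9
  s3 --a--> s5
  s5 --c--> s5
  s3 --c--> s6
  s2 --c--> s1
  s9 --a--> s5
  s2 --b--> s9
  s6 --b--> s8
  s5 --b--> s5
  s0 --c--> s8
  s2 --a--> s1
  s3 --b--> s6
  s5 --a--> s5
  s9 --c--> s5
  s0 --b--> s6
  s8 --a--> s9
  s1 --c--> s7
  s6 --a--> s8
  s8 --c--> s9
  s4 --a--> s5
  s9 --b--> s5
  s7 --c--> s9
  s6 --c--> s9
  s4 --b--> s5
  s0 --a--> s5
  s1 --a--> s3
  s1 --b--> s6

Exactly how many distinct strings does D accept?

The useful subgraph on states {s1, s2, s3, s4, s6, s7, s8} is acyclic, so L(D) is finite; the longest accepting path visits 5 useful states, giving maximum string length 4.
Counting accepting paths from s2 by length: 1 of length 0, 2 of length 1, 6 of length 2, 10 of length 3, 8 of length 4. Total 27.

27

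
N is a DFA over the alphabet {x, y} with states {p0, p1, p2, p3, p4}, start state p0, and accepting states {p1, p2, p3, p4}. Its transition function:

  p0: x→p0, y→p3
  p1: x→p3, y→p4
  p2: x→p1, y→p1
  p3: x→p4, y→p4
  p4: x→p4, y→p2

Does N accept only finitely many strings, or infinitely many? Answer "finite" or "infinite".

State p0 is reachable from the start and can reach an accepting state, and it lies on the cycle p0 → p0.
Traversing that cycle any number of times yields accepted strings of unbounded length, so the language is infinite.

infinite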